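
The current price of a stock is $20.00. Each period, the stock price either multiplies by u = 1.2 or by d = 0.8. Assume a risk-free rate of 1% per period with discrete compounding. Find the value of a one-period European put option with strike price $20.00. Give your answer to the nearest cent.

Risk-neutral probability p = (1 + 0.01 − 0.8)/(1.2 − 0.8) = 0.2100/0.4000 = 0.5250
Terminal stock prices: S_u = 24, S_d = 16
Terminal payoffs (K − S): max(-4, 0) = 0, max(4, 0) = 4
Node 0 (S = 20): V_0 = 1/1.01·[0.5250·0.0000 + 0.4750·4.0000] = 1.8812

$1.88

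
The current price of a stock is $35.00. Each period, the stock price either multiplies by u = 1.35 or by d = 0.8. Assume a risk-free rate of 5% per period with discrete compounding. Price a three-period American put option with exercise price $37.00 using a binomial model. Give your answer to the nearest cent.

Risk-neutral probability p = (1 + 0.05 − 0.8)/(1.35 − 0.8) = 0.2500/0.5500 = 0.4545
Terminal stock prices: S_uuu = 86.11, S_uud = 51.03, S_udd = 30.24, S_ddd = 17.92
Terminal payoffs (K − S): max(-49.11, 0) = 0, max(-14.03, 0) = 0, max(6.76, 0) = 6.76, max(19.08, 0) = 19.08
Node uu (S = 63.79): continuation = 1/1.05·[0.4545·0.0000 + 0.5455·0.0000] = 0.0000; exercise value = 0.0000 ≤ continuation, so V_uu = 0.0000
Node ud (S = 37.8): continuation = 1/1.05·[0.4545·0.0000 + 0.5455·6.7600] = 3.5117; exercise value = 0.0000 ≤ continuation, so V_ud = 3.5117
Node dd (S = 22.4): continuation = 1/1.05·[0.4545·6.7600 + 0.5455·19.0800] = 12.8381; exercise value = 14.6000 > continuation, so V_dd = 14.6000 (exercise)
Node u (S = 47.25): continuation = 1/1.05·[0.4545·0.0000 + 0.5455·3.5117] = 1.8243; exercise value = 0.0000 ≤ continuation, so V_u = 1.8243
Node d (S = 28): continuation = 1/1.05·[0.4545·3.5117 + 0.5455·14.6000] = 9.1046; exercise value = 9.0000 ≤ continuation, so V_d = 9.1046
Node 0 (S = 35): continuation = 1/1.05·[0.4545·1.8243 + 0.5455·9.1046] = 5.5194; exercise value = 2.0000 ≤ continuation, so V_0 = 5.5194

$5.52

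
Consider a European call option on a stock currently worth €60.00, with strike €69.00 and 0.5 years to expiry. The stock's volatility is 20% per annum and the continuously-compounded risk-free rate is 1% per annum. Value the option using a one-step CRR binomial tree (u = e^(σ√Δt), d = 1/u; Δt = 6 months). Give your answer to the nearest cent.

CRR parameters: u = e^(σ√Δt) = e^(0.2·√0.5) = 1.1519, d = 1/u = 0.8681
Per-period rate: rΔt = 0.01·0.5 = 0.005, so R = e^0.005 = 1.0050
Risk-neutral probability p = (e^0.005 − 0.8681)/(1.1519 − 0.8681) = 0.1369/0.2838 = 0.4824
Terminal stock prices: S_u = 69.11, S_d = 52.09
Terminal payoffs (S − K): max(0.1146, 0) = 0.1146, max(-16.91, 0) = 0
Node 0 (S = 60): V_0 = e^(−0.005)·[0.4824·0.1146 + 0.5176·0.0000] = 0.0550

€0.06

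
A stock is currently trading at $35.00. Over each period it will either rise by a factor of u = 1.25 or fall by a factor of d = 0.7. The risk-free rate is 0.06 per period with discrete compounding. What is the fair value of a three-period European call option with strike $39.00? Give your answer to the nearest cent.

Risk-neutral probability p = (1 + 0.06 − 0.7)/(1.25 − 0.7) = 0.3600/0.5500 = 0.6545
Terminal stock prices: S_uuu = 68.36, S_uud = 38.28, S_udd = 21.44, S_ddd = 12
Terminal payoffs (S − K): max(29.36, 0) = 29.36, max(-0.7188, 0) = 0, max(-17.56, 0) = 0, max(-27, 0) = 0
Node uu (S = 54.69): V_uu = 1/1.06·[0.6545·29.3594 + 0.3455·0.0000] = 18.1293
Node ud (S = 30.62): V_ud = 1/1.06·[0.6545·0.0000 + 0.3455·0.0000] = 0.0000
Node dd (S = 17.15): V_dd = 1/1.06·[0.6545·0.0000 + 0.3455·0.0000] = 0.0000
Node u (S = 43.75): V_u = 1/1.06·[0.6545·18.1293 + 0.3455·0.0000] = 11.1948
Node d (S = 24.5): V_d = 1/1.06·[0.6545·0.0000 + 0.3455·0.0000] = 0.0000
Node 0 (S = 35): V_0 = 1/1.06·[0.6545·11.1948 + 0.3455·0.0000] = 6.9127

$6.91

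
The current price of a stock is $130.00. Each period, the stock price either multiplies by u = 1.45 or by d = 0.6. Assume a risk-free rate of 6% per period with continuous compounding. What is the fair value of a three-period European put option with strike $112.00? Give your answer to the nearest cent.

$19.21

Risk-neutral probability p = (e^0.06 − 0.6)/(1.45 − 0.6) = 0.4618/0.8500 = 0.5433
Terminal stock prices: S_uuu = 396.3, S_uud = 164, S_udd = 67.86, S_ddd = 28.08
Terminal payoffs (K − S): max(-284.3, 0) = 0, max(-51.99, 0) = 0, max(44.14, 0) = 44.14, max(83.92, 0) = 83.92
Node uu (S = 273.3): V_uu = e^(−0.06)·[0.5433·0.0000 + 0.4567·0.0000] = 0.0000
Node ud (S = 113.1): V_ud = e^(−0.06)·[0.5433·0.0000 + 0.4567·44.1400] = 18.9832
Node dd (S = 46.8): V_dd = e^(−0.06)·[0.5433·44.1400 + 0.4567·83.9200] = 58.6776
Node u (S = 188.5): V_u = e^(−0.06)·[0.5433·0.0000 + 0.4567·18.9832] = 8.1641
Node d (S = 78): V_d = e^(−0.06)·[0.5433·18.9832 + 0.4567·58.6776] = 34.9491
Node 0 (S = 130): V_0 = e^(−0.06)·[0.5433·8.1641 + 0.4567·34.9491] = 19.2080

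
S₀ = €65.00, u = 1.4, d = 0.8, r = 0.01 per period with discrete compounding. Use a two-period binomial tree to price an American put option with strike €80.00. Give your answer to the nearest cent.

Risk-neutral probability p = (1 + 0.01 − 0.8)/(1.4 − 0.8) = 0.2100/0.6000 = 0.3500
Terminal stock prices: S_uu = 127.4, S_ud = 72.8, S_dd = 41.6
Terminal payoffs (K − S): max(-47.4, 0) = 0, max(7.2, 0) = 7.2, max(38.4, 0) = 38.4
Node u (S = 91): continuation = 1/1.01·[0.3500·0.0000 + 0.6500·7.2000] = 4.6337; exercise value = 0.0000 ≤ continuation, so V_u = 4.6337
Node d (S = 52): continuation = 1/1.01·[0.3500·7.2000 + 0.6500·38.4000] = 27.2079; exercise value = 28.0000 > continuation, so V_d = 28.0000 (exercise)
Node 0 (S = 65): continuation = 1/1.01·[0.3500·4.6337 + 0.6500·28.0000] = 19.6255; exercise value = 15.0000 ≤ continuation, so V_0 = 19.6255

€19.63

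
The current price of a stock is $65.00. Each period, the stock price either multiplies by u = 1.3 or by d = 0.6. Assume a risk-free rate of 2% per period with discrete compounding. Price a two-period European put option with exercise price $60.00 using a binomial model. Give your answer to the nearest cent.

Risk-neutral probability p = (1 + 0.02 − 0.6)/(1.3 − 0.6) = 0.4200/0.7000 = 0.6000
Terminal stock prices: S_uu = 109.9, S_ud = 50.7, S_dd = 23.4
Terminal payoffs (K − S): max(-49.85, 0) = 0, max(9.3, 0) = 9.3, max(36.6, 0) = 36.6
Node u (S = 84.5): V_u = 1/1.02·[0.6000·0.0000 + 0.4000·9.3000] = 3.6471
Node d (S = 39): V_d = 1/1.02·[0.6000·9.3000 + 0.4000·36.6000] = 19.8235
Node 0 (S = 65): V_0 = 1/1.02·[0.6000·3.6471 + 0.4000·19.8235] = 9.9193

$9.92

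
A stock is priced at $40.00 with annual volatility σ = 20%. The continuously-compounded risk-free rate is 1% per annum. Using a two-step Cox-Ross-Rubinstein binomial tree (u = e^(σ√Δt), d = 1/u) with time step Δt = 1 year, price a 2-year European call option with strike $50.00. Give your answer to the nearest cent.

$2.14

CRR parameters: u = e^(σ√Δt) = e^(0.2·√1) = 1.2214, d = 1/u = 0.8187
Per-period rate: rΔt = 0.01·1 = 0.01, so R = e^0.01 = 1.0101
Risk-neutral probability p = (e^0.01 − 0.8187)/(1.2214 − 0.8187) = 0.1913/0.4027 = 0.4751
Terminal stock prices: S_uu = 59.67, S_ud = 40, S_dd = 26.81
Terminal payoffs (S − K): max(9.673, 0) = 9.673, max(-10, 0) = 0, max(-23.19, 0) = 0
Node u (S = 48.86): V_u = e^(−0.01)·[0.4751·9.6730 + 0.5249·0.0000] = 4.5501
Node d (S = 32.75): V_d = e^(−0.01)·[0.4751·0.0000 + 0.5249·0.0000] = 0.0000
Node 0 (S = 40): V_0 = e^(−0.01)·[0.4751·4.5501 + 0.5249·0.0000] = 2.1404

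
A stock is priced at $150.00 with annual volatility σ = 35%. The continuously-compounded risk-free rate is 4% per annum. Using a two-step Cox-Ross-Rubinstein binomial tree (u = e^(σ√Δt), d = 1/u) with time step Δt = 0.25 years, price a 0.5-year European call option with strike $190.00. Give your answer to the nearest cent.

$5.27

CRR parameters: u = e^(σ√Δt) = e^(0.35·√0.25) = 1.1912, d = 1/u = 0.8395
Per-period rate: rΔt = 0.04·0.25 = 0.01, so R = e^0.01 = 1.0101
Risk-neutral probability p = (e^0.01 − 0.8395)/(1.1912 − 0.8395) = 0.1706/0.3518 = 0.4849
Terminal stock prices: S_uu = 212.9, S_ud = 150, S_dd = 105.7
Terminal payoffs (S − K): max(22.86, 0) = 22.86, max(-40, 0) = 0, max(-84.3, 0) = 0
Node u (S = 178.7): V_u = e^(−0.01)·[0.4849·22.8601 + 0.5151·0.0000] = 10.9753
Node d (S = 125.9): V_d = e^(−0.01)·[0.4849·0.0000 + 0.5151·0.0000] = 0.0000
Node 0 (S = 150): V_0 = e^(−0.01)·[0.4849·10.9753 + 0.5151·0.0000] = 5.2693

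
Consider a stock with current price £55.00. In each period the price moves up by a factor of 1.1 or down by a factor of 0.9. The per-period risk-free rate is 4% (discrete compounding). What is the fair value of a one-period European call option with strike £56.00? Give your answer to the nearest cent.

Risk-neutral probability p = (1 + 0.04 − 0.9)/(1.1 − 0.9) = 0.1400/0.2000 = 0.7000
Terminal stock prices: S_u = 60.5, S_d = 49.5
Terminal payoffs (S − K): max(4.5, 0) = 4.5, max(-6.5, 0) = 0
Node 0 (S = 55): V_0 = 1/1.04·[0.7000·4.5000 + 0.3000·0.0000] = 3.0288

£3.03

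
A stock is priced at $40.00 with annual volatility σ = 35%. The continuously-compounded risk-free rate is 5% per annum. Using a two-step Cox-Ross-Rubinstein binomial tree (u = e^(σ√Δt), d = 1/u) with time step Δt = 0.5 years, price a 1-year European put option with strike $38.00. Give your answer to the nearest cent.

$3.38

CRR parameters: u = e^(σ√Δt) = e^(0.35·√0.5) = 1.2808, d = 1/u = 0.7808
Per-period rate: rΔt = 0.05·0.5 = 0.025, so R = e^0.025 = 1.0253
Risk-neutral probability p = (e^0.025 − 0.7808)/(1.2808 − 0.7808) = 0.2446/0.5000 = 0.4891
Terminal stock prices: S_uu = 65.62, S_ud = 40, S_dd = 24.38
Terminal payoffs (K − S): max(-27.62, 0) = 0, max(-2, 0) = 0, max(13.62, 0) = 13.62
Node u (S = 51.23): V_u = e^(−0.025)·[0.4891·0.0000 + 0.5109·0.0000] = 0.0000
Node d (S = 31.23): V_d = e^(−0.025)·[0.4891·0.0000 + 0.5109·13.6165] = 6.7854
Node 0 (S = 40): V_0 = e^(−0.025)·[0.4891·0.0000 + 0.5109·6.7854] = 3.3813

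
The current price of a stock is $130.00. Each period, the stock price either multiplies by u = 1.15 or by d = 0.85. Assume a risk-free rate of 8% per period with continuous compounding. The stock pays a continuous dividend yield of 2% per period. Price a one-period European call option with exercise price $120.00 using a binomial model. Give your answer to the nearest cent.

$19.23

Per-period risk-free factor R = e^0.08 = 1.0833; dividend-adjusted growth = e^(0.08−0.02) = 1.0618.
Risk-neutral probability p = (1.0618 − 0.85)/(1.15 − 0.85) = 0.2118/0.3000 = 0.7061
Terminal stock prices: S_u = 149.5, S_d = 110.5
Terminal payoffs (S − K): max(29.5, 0) = 29.5, max(-9.5, 0) = 0
Node 0 (S = 130): V_0 = e^(−0.08)·[0.7061·29.5000 + 0.2939·0.0000] = 19.2291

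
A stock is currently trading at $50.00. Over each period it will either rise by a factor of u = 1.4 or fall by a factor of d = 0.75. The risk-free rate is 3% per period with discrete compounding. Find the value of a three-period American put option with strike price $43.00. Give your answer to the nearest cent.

$5.47

Risk-neutral probability p = (1 + 0.03 − 0.75)/(1.4 − 0.75) = 0.2800/0.6500 = 0.4308
Terminal stock prices: S_uuu = 137.2, S_uud = 73.5, S_udd = 39.38, S_ddd = 21.09
Terminal payoffs (K − S): max(-94.2, 0) = 0, max(-30.5, 0) = 0, max(3.625, 0) = 3.625, max(21.91, 0) = 21.91
Node uu (S = 98): continuation = 1/1.03·[0.4308·0.0000 + 0.5692·0.0000] = 0.0000; exercise value = 0.0000 ≤ continuation, so V_uu = 0.0000
Node ud (S = 52.5): continuation = 1/1.03·[0.4308·0.0000 + 0.5692·3.6250] = 2.0034; exercise value = 0.0000 ≤ continuation, so V_ud = 2.0034
Node dd (S = 28.12): continuation = 1/1.03·[0.4308·3.6250 + 0.5692·21.9062] = 13.6226; exercise value = 14.8750 > continuation, so V_dd = 14.8750 (exercise)
Node u (S = 70): continuation = 1/1.03·[0.4308·0.0000 + 0.5692·2.0034] = 1.1072; exercise value = 0.0000 ≤ continuation, so V_u = 1.1072
Node d (S = 37.5): continuation = 1/1.03·[0.4308·2.0034 + 0.5692·14.8750] = 9.0585; exercise value = 5.5000 ≤ continuation, so V_d = 9.0585
Node 0 (S = 50): continuation = 1/1.03·[0.4308·1.1072 + 0.5692·9.0585] = 5.4693; exercise value = 0.0000 ≤ continuation, so V_0 = 5.4693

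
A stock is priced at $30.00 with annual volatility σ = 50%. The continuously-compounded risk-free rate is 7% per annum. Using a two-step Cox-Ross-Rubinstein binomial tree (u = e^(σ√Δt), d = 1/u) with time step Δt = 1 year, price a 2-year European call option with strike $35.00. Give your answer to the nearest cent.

$8.09

CRR parameters: u = e^(σ√Δt) = e^(0.5·√1) = 1.6487, d = 1/u = 0.6065
Per-period rate: rΔt = 0.07·1 = 0.07, so R = e^0.07 = 1.0725
Risk-neutral probability p = (e^0.07 − 0.6065)/(1.6487 − 0.6065) = 0.4660/1.0422 = 0.4471
Terminal stock prices: S_uu = 81.55, S_ud = 30, S_dd = 11.04
Terminal payoffs (S − K): max(46.55, 0) = 46.55, max(-5, 0) = 0, max(-23.96, 0) = 0
Node u (S = 49.46): V_u = e^(−0.07)·[0.4471·46.5485 + 0.5529·0.0000] = 19.4054
Node d (S = 18.2): V_d = e^(−0.07)·[0.4471·0.0000 + 0.5529·0.0000] = 0.0000
Node 0 (S = 30): V_0 = e^(−0.07)·[0.4471·19.4054 + 0.5529·0.0000] = 8.0898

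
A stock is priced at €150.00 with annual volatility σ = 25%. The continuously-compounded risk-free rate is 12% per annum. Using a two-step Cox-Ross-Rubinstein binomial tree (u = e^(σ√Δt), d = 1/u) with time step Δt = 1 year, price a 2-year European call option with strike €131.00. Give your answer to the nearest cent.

CRR parameters: u = e^(σ√Δt) = e^(0.25·√1) = 1.2840, d = 1/u = 0.7788
Per-period rate: rΔt = 0.12·1 = 0.12, so R = e^0.12 = 1.1275
Risk-neutral probability p = (e^0.12 − 0.7788)/(1.2840 − 0.7788) = 0.3487/0.5052 = 0.6902
Terminal stock prices: S_uu = 247.3, S_ud = 150, S_dd = 90.98
Terminal payoffs (S − K): max(116.3, 0) = 116.3, max(19, 0) = 19, max(-40.02, 0) = 0
Node u (S = 192.6): V_u = e^(−0.12)·[0.6902·116.3082 + 0.3098·19.0000] = 76.4172
Node d (S = 116.8): V_d = e^(−0.12)·[0.6902·19.0000 + 0.3098·0.0000] = 11.6306
Node 0 (S = 150): V_0 = e^(−0.12)·[0.6902·76.4172 + 0.3098·11.6306] = 49.9736

€49.97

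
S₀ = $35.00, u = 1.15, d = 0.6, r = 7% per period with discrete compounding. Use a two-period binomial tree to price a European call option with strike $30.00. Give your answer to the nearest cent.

$10.39

Risk-neutral probability p = (1 + 0.07 − 0.6)/(1.15 − 0.6) = 0.4700/0.5500 = 0.8545
Terminal stock prices: S_uu = 46.29, S_ud = 24.15, S_dd = 12.6
Terminal payoffs (S − K): max(16.29, 0) = 16.29, max(-5.85, 0) = 0, max(-17.4, 0) = 0
Node u (S = 40.25): V_u = 1/1.07·[0.8545·16.2875 + 0.1455·0.0000] = 13.0079
Node d (S = 21): V_d = 1/1.07·[0.8545·0.0000 + 0.1455·0.0000] = 0.0000
Node 0 (S = 35): V_0 = 1/1.07·[0.8545·13.0079 + 0.1455·0.0000] = 10.3886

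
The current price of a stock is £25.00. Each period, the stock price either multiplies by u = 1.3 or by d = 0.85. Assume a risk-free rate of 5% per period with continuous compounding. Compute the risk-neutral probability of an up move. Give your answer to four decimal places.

Risk-neutral probability p = (e^0.05 − 0.85)/(1.3 − 0.85) = 0.2013/0.4500 = 0.4473

p = 0.4473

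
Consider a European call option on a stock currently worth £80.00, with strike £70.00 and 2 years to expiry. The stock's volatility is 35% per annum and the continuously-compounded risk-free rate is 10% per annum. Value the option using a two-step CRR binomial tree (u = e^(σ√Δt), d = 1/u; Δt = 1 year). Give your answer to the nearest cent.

£27.47

CRR parameters: u = e^(σ√Δt) = e^(0.35·√1) = 1.4191, d = 1/u = 0.7047
Per-period rate: rΔt = 0.1·1 = 0.1, so R = e^0.1 = 1.1052
Risk-neutral probability p = (e^0.1 − 0.7047)/(1.4191 − 0.7047) = 0.4005/0.7144 = 0.5606
Terminal stock prices: S_uu = 161.1, S_ud = 80, S_dd = 39.73
Terminal payoffs (S − K): max(91.1, 0) = 91.1, max(10, 0) = 10, max(-30.27, 0) = 0
Node u (S = 113.5): V_u = e^(−0.1)·[0.5606·91.1002 + 0.4394·10.0000] = 50.1868
Node d (S = 56.38): V_d = e^(−0.1)·[0.5606·10.0000 + 0.4394·0.0000] = 5.0725
Node 0 (S = 80): V_0 = e^(−0.1)·[0.5606·50.1868 + 0.4394·5.0725] = 27.4742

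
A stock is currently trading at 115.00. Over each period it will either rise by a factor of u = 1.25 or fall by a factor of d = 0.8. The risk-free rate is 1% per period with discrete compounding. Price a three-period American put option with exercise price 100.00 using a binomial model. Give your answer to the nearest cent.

9.42

Risk-neutral probability p = (1 + 0.01 − 0.8)/(1.25 − 0.8) = 0.2100/0.4500 = 0.4667
Terminal stock prices: S_uuu = 224.6, S_uud = 143.8, S_udd = 92, S_ddd = 58.88
Terminal payoffs (K − S): max(-124.6, 0) = 0, max(-43.75, 0) = 0, max(8, 0) = 8, max(41.12, 0) = 41.12
Node uu (S = 179.7): continuation = 1/1.01·[0.4667·0.0000 + 0.5333·0.0000] = 0.0000; exercise value = 0.0000 ≤ continuation, so V_uu = 0.0000
Node ud (S = 115): continuation = 1/1.01·[0.4667·0.0000 + 0.5333·8.0000] = 4.2244; exercise value = 0.0000 ≤ continuation, so V_ud = 4.2244
Node dd (S = 73.6): continuation = 1/1.01·[0.4667·8.0000 + 0.5333·41.1200] = 25.4099; exercise value = 26.4000 > continuation, so V_dd = 26.4000 (exercise)
Node u (S = 143.8): continuation = 1/1.01·[0.4667·0.0000 + 0.5333·4.2244] = 2.2307; exercise value = 0.0000 ≤ continuation, so V_u = 2.2307
Node d (S = 92): continuation = 1/1.01·[0.4667·4.2244 + 0.5333·26.4000] = 15.8925; exercise value = 8.0000 ≤ continuation, so V_d = 15.8925
Node 0 (S = 115): continuation = 1/1.01·[0.4667·2.2307 + 0.5333·15.8925] = 9.4228; exercise value = 0.0000 ≤ continuation, so V_0 = 9.4228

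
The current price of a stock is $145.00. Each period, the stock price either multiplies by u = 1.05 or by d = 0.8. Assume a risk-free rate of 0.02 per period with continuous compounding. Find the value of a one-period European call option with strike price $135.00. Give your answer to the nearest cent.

$14.89

Risk-neutral probability p = (e^0.02 − 0.8)/(1.05 − 0.8) = 0.2202/0.2500 = 0.8808
Terminal stock prices: S_u = 152.2, S_d = 116
Terminal payoffs (S − K): max(17.25, 0) = 17.25, max(-19, 0) = 0
Node 0 (S = 145): V_0 = e^(−0.02)·[0.8808·17.2500 + 0.1192·0.0000] = 14.8930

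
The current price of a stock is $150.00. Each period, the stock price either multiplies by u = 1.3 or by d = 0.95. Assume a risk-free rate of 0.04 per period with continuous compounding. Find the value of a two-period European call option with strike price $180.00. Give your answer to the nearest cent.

Risk-neutral probability p = (e^0.04 − 0.95)/(1.3 − 0.95) = 0.0908/0.3500 = 0.2595
Terminal stock prices: S_uu = 253.5, S_ud = 185.2, S_dd = 135.4
Terminal payoffs (S − K): max(73.5, 0) = 73.5, max(5.25, 0) = 5.25, max(-44.62, 0) = 0
Node u (S = 195): V_u = e^(−0.04)·[0.2595·73.5000 + 0.7405·5.2500] = 22.0579
Node d (S = 142.5): V_d = e^(−0.04)·[0.2595·5.2500 + 0.7405·0.0000] = 1.3088
Node 0 (S = 150): V_0 = e^(−0.04)·[0.2595·22.0579 + 0.7405·1.3088] = 6.4299

$6.43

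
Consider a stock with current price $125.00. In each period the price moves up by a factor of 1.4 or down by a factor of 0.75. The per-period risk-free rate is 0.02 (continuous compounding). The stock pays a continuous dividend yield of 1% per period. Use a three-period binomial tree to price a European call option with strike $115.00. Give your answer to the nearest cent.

$32.40

Per-period risk-free factor R = e^0.02 = 1.0202; dividend-adjusted growth = e^(0.02−0.01) = 1.0101.
Risk-neutral probability p = (1.0101 − 0.75)/(1.4 − 0.75) = 0.2601/0.6500 = 0.4001
Terminal stock prices: S_uuu = 343, S_uud = 183.7, S_udd = 98.44, S_ddd = 52.73
Terminal payoffs (S − K): max(228, 0) = 228, max(68.75, 0) = 68.75, max(-16.56, 0) = 0, max(-62.27, 0) = 0
Node uu (S = 245): V_uu = e^(−0.02)·[0.4001·228.0000 + 0.5999·68.7500] = 129.8394
Node ud (S = 131.2): V_ud = e^(−0.02)·[0.4001·68.7500 + 0.5999·0.0000] = 26.9607
Node dd (S = 70.31): V_dd = e^(−0.02)·[0.4001·0.0000 + 0.5999·0.0000] = 0.0000
Node u (S = 175): V_u = e^(−0.02)·[0.4001·129.8394 + 0.5999·26.9607] = 66.7712
Node d (S = 93.75): V_d = e^(−0.02)·[0.4001·26.9607 + 0.5999·0.0000] = 10.5728
Node 0 (S = 125): V_0 = e^(−0.02)·[0.4001·66.7712 + 0.5999·10.5728] = 32.4019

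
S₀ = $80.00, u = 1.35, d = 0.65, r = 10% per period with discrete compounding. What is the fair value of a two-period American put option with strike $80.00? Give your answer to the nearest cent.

Risk-neutral probability p = (1 + 0.1 − 0.65)/(1.35 − 0.65) = 0.4500/0.7000 = 0.6429
Terminal stock prices: S_uu = 145.8, S_ud = 70.2, S_dd = 33.8
Terminal payoffs (K − S): max(-65.8, 0) = 0, max(9.8, 0) = 9.8, max(46.2, 0) = 46.2
Node u (S = 108): continuation = 1/1.1·[0.6429·0.0000 + 0.3571·9.8000] = 3.1818; exercise value = 0.0000 ≤ continuation, so V_u = 3.1818
Node d (S = 52): continuation = 1/1.1·[0.6429·9.8000 + 0.3571·46.2000] = 20.7273; exercise value = 28.0000 > continuation, so V_d = 28.0000 (exercise)
Node 0 (S = 80): continuation = 1/1.1·[0.6429·3.1818 + 0.3571·28.0000] = 10.9504; exercise value = 0.0000 ≤ continuation, so V_0 = 10.9504

$10.95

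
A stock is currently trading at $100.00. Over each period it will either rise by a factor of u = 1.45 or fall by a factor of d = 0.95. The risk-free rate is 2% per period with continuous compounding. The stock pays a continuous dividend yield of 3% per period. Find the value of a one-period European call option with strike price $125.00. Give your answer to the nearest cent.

$1.57

Per-period risk-free factor R = e^0.02 = 1.0202; dividend-adjusted growth = e^(0.02−0.03) = 0.9900.
Risk-neutral probability p = (0.9900 − 0.95)/(1.45 − 0.95) = 0.0400/0.5000 = 0.0801
Terminal stock prices: S_u = 145, S_d = 95
Terminal payoffs (S − K): max(20, 0) = 20, max(-30, 0) = 0
Node 0 (S = 100): V_0 = e^(−0.02)·[0.0801·20.0000 + 0.9199·0.0000] = 1.5703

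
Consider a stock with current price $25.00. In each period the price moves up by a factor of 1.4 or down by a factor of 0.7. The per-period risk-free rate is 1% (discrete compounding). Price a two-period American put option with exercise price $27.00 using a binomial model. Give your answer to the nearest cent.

$5.85

Risk-neutral probability p = (1 + 0.01 − 0.7)/(1.4 − 0.7) = 0.3100/0.7000 = 0.4429
Terminal stock prices: S_uu = 49, S_ud = 24.5, S_dd = 12.25
Terminal payoffs (K − S): max(-22, 0) = 0, max(2.5, 0) = 2.5, max(14.75, 0) = 14.75
Node u (S = 35): continuation = 1/1.01·[0.4429·0.0000 + 0.5571·2.5000] = 1.3791; exercise value = 0.0000 ≤ continuation, so V_u = 1.3791
Node d (S = 17.5): continuation = 1/1.01·[0.4429·2.5000 + 0.5571·14.7500] = 9.2327; exercise value = 9.5000 > continuation, so V_d = 9.5000 (exercise)
Node 0 (S = 25): continuation = 1/1.01·[0.4429·1.3791 + 0.5571·9.5000] = 5.8451; exercise value = 2.0000 ≤ continuation, so V_0 = 5.8451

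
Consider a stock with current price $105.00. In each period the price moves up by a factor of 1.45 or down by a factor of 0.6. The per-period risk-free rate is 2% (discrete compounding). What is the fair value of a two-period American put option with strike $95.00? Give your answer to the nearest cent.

Risk-neutral probability p = (1 + 0.02 − 0.6)/(1.45 − 0.6) = 0.4200/0.8500 = 0.4941
Terminal stock prices: S_uu = 220.8, S_ud = 91.35, S_dd = 37.8
Terminal payoffs (K − S): max(-125.8, 0) = 0, max(3.65, 0) = 3.65, max(57.2, 0) = 57.2
Node u (S = 152.2): continuation = 1/1.02·[0.4941·0.0000 + 0.5059·3.6500] = 1.8103; exercise value = 0.0000 ≤ continuation, so V_u = 1.8103
Node d (S = 63): continuation = 1/1.02·[0.4941·3.6500 + 0.5059·57.2000] = 30.1373; exercise value = 32.0000 > continuation, so V_d = 32.0000 (exercise)
Node 0 (S = 105): continuation = 1/1.02·[0.4941·1.8103 + 0.5059·32.0000] = 16.7478; exercise value = 0.0000 ≤ continuation, so V_0 = 16.7478

$16.75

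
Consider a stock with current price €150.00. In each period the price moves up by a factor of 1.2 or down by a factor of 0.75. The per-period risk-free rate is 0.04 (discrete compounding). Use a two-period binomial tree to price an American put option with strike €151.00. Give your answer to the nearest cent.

€16.55

Risk-neutral probability p = (1 + 0.04 − 0.75)/(1.2 − 0.75) = 0.2900/0.4500 = 0.6444
Terminal stock prices: S_uu = 216, S_ud = 135, S_dd = 84.38
Terminal payoffs (K − S): max(-65, 0) = 0, max(16, 0) = 16, max(66.62, 0) = 66.62
Node u (S = 180): continuation = 1/1.04·[0.6444·0.0000 + 0.3556·16.0000] = 5.4701; exercise value = 0.0000 ≤ continuation, so V_u = 5.4701
Node d (S = 112.5): continuation = 1/1.04·[0.6444·16.0000 + 0.3556·66.6250] = 32.6923; exercise value = 38.5000 > continuation, so V_d = 38.5000 (exercise)
Node 0 (S = 150): continuation = 1/1.04·[0.6444·5.4701 + 0.3556·38.5000] = 16.5520; exercise value = 1.0000 ≤ continuation, so V_0 = 16.5520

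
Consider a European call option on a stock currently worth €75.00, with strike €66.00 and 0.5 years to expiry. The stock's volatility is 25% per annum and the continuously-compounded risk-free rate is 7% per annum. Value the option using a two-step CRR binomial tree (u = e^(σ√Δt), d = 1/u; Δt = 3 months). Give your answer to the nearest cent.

CRR parameters: u = e^(σ√Δt) = e^(0.25·√0.25) = 1.1331, d = 1/u = 0.8825
Per-period rate: rΔt = 0.07·0.25 = 0.0175, so R = e^0.0175 = 1.0177
Risk-neutral probability p = (e^0.0175 − 0.8825)/(1.1331 − 0.8825) = 0.1352/0.2507 = 0.5392
Terminal stock prices: S_uu = 96.3, S_ud = 75, S_dd = 58.41
Terminal payoffs (S − K): max(30.3, 0) = 30.3, max(9, 0) = 9, max(-7.59, 0) = 0
Node u (S = 84.99): V_u = e^(−0.0175)·[0.5392·30.3019 + 0.4608·9.0000] = 20.1311
Node d (S = 66.19): V_d = e^(−0.0175)·[0.5392·9.0000 + 0.4608·0.0000] = 4.7688
Node 0 (S = 75): V_0 = e^(−0.0175)·[0.5392·20.1311 + 0.4608·4.7688] = 12.8261

€12.83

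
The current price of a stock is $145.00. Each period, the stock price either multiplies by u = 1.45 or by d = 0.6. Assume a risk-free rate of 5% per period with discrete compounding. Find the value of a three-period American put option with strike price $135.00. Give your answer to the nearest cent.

$28.64

Risk-neutral probability p = (1 + 0.05 − 0.6)/(1.45 − 0.6) = 0.4500/0.8500 = 0.5294
Terminal stock prices: S_uuu = 442.1, S_uud = 182.9, S_udd = 75.69, S_ddd = 31.32
Terminal payoffs (K − S): max(-307.1, 0) = 0, max(-47.92, 0) = 0, max(59.31, 0) = 59.31, max(103.7, 0) = 103.7
Node uu (S = 304.9): continuation = 1/1.05·[0.5294·0.0000 + 0.4706·0.0000] = 0.0000; exercise value = 0.0000 ≤ continuation, so V_uu = 0.0000
Node ud (S = 126.1): continuation = 1/1.05·[0.5294·0.0000 + 0.4706·59.3100] = 26.5815; exercise value = 8.8500 ≤ continuation, so V_ud = 26.5815
Node dd (S = 52.2): continuation = 1/1.05·[0.5294·59.3100 + 0.4706·103.6800] = 76.3714; exercise value = 82.8000 > continuation, so V_dd = 82.8000 (exercise)
Node u (S = 210.2): continuation = 1/1.05·[0.5294·0.0000 + 0.4706·26.5815] = 11.9133; exercise value = 0.0000 ≤ continuation, so V_u = 11.9133
Node d (S = 87): continuation = 1/1.05·[0.5294·26.5815 + 0.4706·82.8000] = 50.5117; exercise value = 48.0000 ≤ continuation, so V_d = 50.5117
Node 0 (S = 145): continuation = 1/1.05·[0.5294·11.9133 + 0.4706·50.5117] = 28.6450; exercise value = 0.0000 ≤ continuation, so V_0 = 28.6450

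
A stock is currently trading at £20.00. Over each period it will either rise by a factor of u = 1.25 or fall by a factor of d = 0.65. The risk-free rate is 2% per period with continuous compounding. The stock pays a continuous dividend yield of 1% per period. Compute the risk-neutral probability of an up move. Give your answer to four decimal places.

Per-period risk-free factor R = e^0.02 = 1.0202; dividend-adjusted growth = e^(0.02−0.01) = 1.0101.
Risk-neutral probability p = (1.0101 − 0.65)/(1.25 − 0.65) = 0.3601/0.6000 = 0.6001

p = 0.6001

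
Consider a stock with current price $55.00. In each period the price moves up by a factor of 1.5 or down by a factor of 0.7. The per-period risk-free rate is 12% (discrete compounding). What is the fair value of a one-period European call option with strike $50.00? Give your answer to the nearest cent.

Risk-neutral probability p = (1 + 0.12 − 0.7)/(1.5 − 0.7) = 0.4200/0.8000 = 0.5250
Terminal stock prices: S_u = 82.5, S_d = 38.5
Terminal payoffs (S − K): max(32.5, 0) = 32.5, max(-11.5, 0) = 0
Node 0 (S = 55): V_0 = 1/1.12·[0.5250·32.5000 + 0.4750·0.0000] = 15.2344

$15.23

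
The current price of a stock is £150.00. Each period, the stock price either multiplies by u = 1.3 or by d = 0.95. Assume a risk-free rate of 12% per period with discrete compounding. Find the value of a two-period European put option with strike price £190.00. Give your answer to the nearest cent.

Risk-neutral probability p = (1 + 0.12 − 0.95)/(1.3 − 0.95) = 0.1700/0.3500 = 0.4857
Terminal stock prices: S_uu = 253.5, S_ud = 185.2, S_dd = 135.4
Terminal payoffs (K − S): max(-63.5, 0) = 0, max(4.75, 0) = 4.75, max(54.62, 0) = 54.62
Node u (S = 195): V_u = 1/1.12·[0.4857·0.0000 + 0.5143·4.7500] = 2.1811
Node d (S = 142.5): V_d = 1/1.12·[0.4857·4.7500 + 0.5143·54.6250] = 27.1429
Node 0 (S = 150): V_0 = 1/1.12·[0.4857·2.1811 + 0.5143·27.1429] = 13.4095

£13.41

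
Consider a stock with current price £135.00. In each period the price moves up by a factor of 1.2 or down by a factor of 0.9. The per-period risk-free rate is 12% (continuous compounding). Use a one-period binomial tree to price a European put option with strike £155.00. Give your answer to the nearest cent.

£7.18

Risk-neutral probability p = (e^0.12 − 0.9)/(1.2 − 0.9) = 0.2275/0.3000 = 0.7583
Terminal stock prices: S_u = 162, S_d = 121.5
Terminal payoffs (K − S): max(-7, 0) = 0, max(33.5, 0) = 33.5
Node 0 (S = 135): V_0 = e^(−0.12)·[0.7583·0.0000 + 0.2417·33.5000] = 7.1807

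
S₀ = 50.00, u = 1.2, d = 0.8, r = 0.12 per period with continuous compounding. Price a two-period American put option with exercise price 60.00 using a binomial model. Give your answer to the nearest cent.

Risk-neutral probability p = (e^0.12 − 0.8)/(1.2 − 0.8) = 0.3275/0.4000 = 0.8187
Terminal stock prices: S_uu = 72, S_ud = 48, S_dd = 32
Terminal payoffs (K − S): max(-12, 0) = 0, max(12, 0) = 12, max(28, 0) = 28
Node u (S = 60): continuation = e^(−0.12)·[0.8187·0.0000 + 0.1813·12.0000] = 1.9291; exercise value = 0.0000 ≤ continuation, so V_u = 1.9291
Node d (S = 40): continuation = e^(−0.12)·[0.8187·12.0000 + 0.1813·28.0000] = 13.2152; exercise value = 20.0000 > continuation, so V_d = 20.0000 (exercise)
Node 0 (S = 50): continuation = e^(−0.12)·[0.8187·1.9291 + 0.1813·20.0000] = 4.6161; exercise value = 10.0000 > continuation, so V_0 = 10.0000 (exercise)

10.00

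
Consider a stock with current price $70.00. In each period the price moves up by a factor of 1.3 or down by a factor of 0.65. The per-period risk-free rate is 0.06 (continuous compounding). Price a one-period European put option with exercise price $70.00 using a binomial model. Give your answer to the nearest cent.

Risk-neutral probability p = (e^0.06 − 0.65)/(1.3 − 0.65) = 0.4118/0.6500 = 0.6336
Terminal stock prices: S_u = 91, S_d = 45.5
Terminal payoffs (K − S): max(-21, 0) = 0, max(24.5, 0) = 24.5
Node 0 (S = 70): V_0 = e^(−0.06)·[0.6336·0.0000 + 0.3664·24.5000] = 8.4542

$8.45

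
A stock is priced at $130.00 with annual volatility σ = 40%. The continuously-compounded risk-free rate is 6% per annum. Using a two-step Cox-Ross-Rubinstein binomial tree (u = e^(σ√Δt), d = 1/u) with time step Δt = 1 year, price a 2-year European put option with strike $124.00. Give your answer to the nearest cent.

$15.94

CRR parameters: u = e^(σ√Δt) = e^(0.4·√1) = 1.4918, d = 1/u = 0.6703
Per-period rate: rΔt = 0.06·1 = 0.06, so R = e^0.06 = 1.0618
Risk-neutral probability p = (e^0.06 − 0.6703)/(1.4918 − 0.6703) = 0.3915/0.8215 = 0.4766
Terminal stock prices: S_uu = 289.3, S_ud = 130, S_dd = 58.41
Terminal payoffs (K − S): max(-165.3, 0) = 0, max(-6, 0) = 0, max(65.59, 0) = 65.59
Node u (S = 193.9): V_u = e^(−0.06)·[0.4766·0.0000 + 0.5234·0.0000] = 0.0000
Node d (S = 87.14): V_d = e^(−0.06)·[0.4766·0.0000 + 0.5234·65.5872] = 32.3302
Node 0 (S = 130): V_0 = e^(−0.06)·[0.4766·0.0000 + 0.5234·32.3302] = 15.9366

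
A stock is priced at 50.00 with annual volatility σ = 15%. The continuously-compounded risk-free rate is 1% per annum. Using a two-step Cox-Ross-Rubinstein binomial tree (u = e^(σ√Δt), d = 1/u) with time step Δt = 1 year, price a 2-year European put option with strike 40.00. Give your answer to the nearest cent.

CRR parameters: u = e^(σ√Δt) = e^(0.15·√1) = 1.1618, d = 1/u = 0.8607
Per-period rate: rΔt = 0.01·1 = 0.01, so R = e^0.01 = 1.0101
Risk-neutral probability p = (e^0.01 − 0.8607)/(1.1618 − 0.8607) = 0.1493/0.3011 = 0.4959
Terminal stock prices: S_uu = 67.49, S_ud = 50, S_dd = 37.04
Terminal payoffs (K − S): max(-27.49, 0) = 0, max(-10, 0) = 0, max(2.959, 0) = 2.959
Node u (S = 58.09): V_u = e^(−0.01)·[0.4959·0.0000 + 0.5041·0.0000] = 0.0000
Node d (S = 43.04): V_d = e^(−0.01)·[0.4959·0.0000 + 0.5041·2.9591] = 1.4767
Node 0 (S = 50): V_0 = e^(−0.01)·[0.4959·0.0000 + 0.5041·1.4767] = 0.7369

0.74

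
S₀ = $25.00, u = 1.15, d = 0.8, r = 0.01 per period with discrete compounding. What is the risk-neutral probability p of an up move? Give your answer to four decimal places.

p = 0.6000

Risk-neutral probability p = (1 + 0.01 − 0.8)/(1.15 − 0.8) = 0.2100/0.3500 = 0.6000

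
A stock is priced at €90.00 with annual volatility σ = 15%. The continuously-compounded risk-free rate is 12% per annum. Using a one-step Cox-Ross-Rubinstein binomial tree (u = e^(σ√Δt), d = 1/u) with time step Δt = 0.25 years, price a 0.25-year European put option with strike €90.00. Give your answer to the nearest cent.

€1.99

CRR parameters: u = e^(σ√Δt) = e^(0.15·√0.25) = 1.0779, d = 1/u = 0.9277
Per-period rate: rΔt = 0.12·0.25 = 0.03, so R = e^0.03 = 1.0305
Risk-neutral probability p = (e^0.03 − 0.9277)/(1.0779 − 0.9277) = 0.1027/0.1501 = 0.6841
Terminal stock prices: S_u = 97.01, S_d = 83.5
Terminal payoffs (K − S): max(-7.01, 0) = 0, max(6.503, 0) = 6.503
Node 0 (S = 90): V_0 = e^(−0.03)·[0.6841·0.0000 + 0.3159·6.5031] = 1.9936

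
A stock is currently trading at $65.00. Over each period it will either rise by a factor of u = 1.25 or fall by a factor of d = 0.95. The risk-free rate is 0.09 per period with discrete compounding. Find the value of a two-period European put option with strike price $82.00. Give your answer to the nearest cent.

Risk-neutral probability p = (1 + 0.09 − 0.95)/(1.25 − 0.95) = 0.1400/0.3000 = 0.4667
Terminal stock prices: S_uu = 101.6, S_ud = 77.19, S_dd = 58.66
Terminal payoffs (K − S): max(-19.56, 0) = 0, max(4.812, 0) = 4.812, max(23.34, 0) = 23.34
Node u (S = 81.25): V_u = 1/1.09·[0.4667·0.0000 + 0.5333·4.8125] = 2.3547
Node d (S = 61.75): V_d = 1/1.09·[0.4667·4.8125 + 0.5333·23.3375] = 13.4794
Node 0 (S = 65): V_0 = 1/1.09·[0.4667·2.3547 + 0.5333·13.4794] = 7.6036

$7.60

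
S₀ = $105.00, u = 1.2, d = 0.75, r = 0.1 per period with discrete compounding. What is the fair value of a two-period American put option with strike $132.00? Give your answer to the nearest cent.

Risk-neutral probability p = (1 + 0.1 − 0.75)/(1.2 − 0.75) = 0.3500/0.4500 = 0.7778
Terminal stock prices: S_uu = 151.2, S_ud = 94.5, S_dd = 59.06
Terminal payoffs (K − S): max(-19.2, 0) = 0, max(37.5, 0) = 37.5, max(72.94, 0) = 72.94
Node u (S = 126): continuation = 1/1.1·[0.7778·0.0000 + 0.2222·37.5000] = 7.5758; exercise value = 6.0000 ≤ continuation, so V_u = 7.5758
Node d (S = 78.75): continuation = 1/1.1·[0.7778·37.5000 + 0.2222·72.9375] = 41.2500; exercise value = 53.2500 > continuation, so V_d = 53.2500 (exercise)
Node 0 (S = 105): continuation = 1/1.1·[0.7778·7.5758 + 0.2222·53.2500] = 16.1142; exercise value = 27.0000 > continuation, so V_0 = 27.0000 (exercise)

$27.00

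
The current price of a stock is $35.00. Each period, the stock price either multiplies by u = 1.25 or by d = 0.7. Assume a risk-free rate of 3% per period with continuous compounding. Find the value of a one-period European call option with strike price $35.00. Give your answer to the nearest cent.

Risk-neutral probability p = (e^0.03 − 0.7)/(1.25 − 0.7) = 0.3305/0.5500 = 0.6008
Terminal stock prices: S_u = 43.75, S_d = 24.5
Terminal payoffs (S − K): max(8.75, 0) = 8.75, max(-10.5, 0) = 0
Node 0 (S = 35): V_0 = e^(−0.03)·[0.6008·8.7500 + 0.3992·0.0000] = 5.1019

$5.10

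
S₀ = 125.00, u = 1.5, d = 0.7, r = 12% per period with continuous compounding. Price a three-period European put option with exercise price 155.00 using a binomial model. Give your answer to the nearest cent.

23.20

Risk-neutral probability p = (e^0.12 − 0.7)/(1.5 − 0.7) = 0.4275/0.8000 = 0.5344
Terminal stock prices: S_uuu = 421.9, S_uud = 196.9, S_udd = 91.87, S_ddd = 42.87
Terminal payoffs (K − S): max(-266.9, 0) = 0, max(-41.88, 0) = 0, max(63.13, 0) = 63.13, max(112.1, 0) = 112.1
Node uu (S = 281.2): V_uu = e^(−0.12)·[0.5344·0.0000 + 0.4656·0.0000] = 0.0000
Node ud (S = 131.2): V_ud = e^(−0.12)·[0.5344·0.0000 + 0.4656·63.1250] = 26.0691
Node dd (S = 61.25): V_dd = e^(−0.12)·[0.5344·63.1250 + 0.4656·112.1250] = 76.2227
Node u (S = 187.5): V_u = e^(−0.12)·[0.5344·0.0000 + 0.4656·26.0691] = 10.7659
Node d (S = 87.5): V_d = e^(−0.12)·[0.5344·26.0691 + 0.4656·76.2227] = 43.8334
Node 0 (S = 125): V_0 = e^(−0.12)·[0.5344·10.7659 + 0.4656·43.8334] = 23.2046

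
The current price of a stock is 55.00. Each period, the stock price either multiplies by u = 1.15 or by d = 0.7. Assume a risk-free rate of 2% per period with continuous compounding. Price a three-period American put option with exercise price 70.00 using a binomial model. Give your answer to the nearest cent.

16.60

Risk-neutral probability p = (e^0.02 − 0.7)/(1.15 − 0.7) = 0.3202/0.4500 = 0.7116
Terminal stock prices: S_uuu = 83.65, S_uud = 50.92, S_udd = 30.99, S_ddd = 18.86
Terminal payoffs (K − S): max(-13.65, 0) = 0, max(19.08, 0) = 19.08, max(39.01, 0) = 39.01, max(51.14, 0) = 51.14
Node uu (S = 72.74): continuation = e^(−0.02)·[0.7116·0.0000 + 0.2884·19.0838] = 5.3955; exercise value = 0.0000 ≤ continuation, so V_uu = 5.3955
Node ud (S = 44.27): continuation = e^(−0.02)·[0.7116·19.0838 + 0.2884·39.0075] = 24.3389; exercise value = 25.7250 > continuation, so V_ud = 25.7250 (exercise)
Node dd (S = 26.95): continuation = e^(−0.02)·[0.7116·39.0075 + 0.2884·51.1350] = 41.6639; exercise value = 43.0500 > continuation, so V_dd = 43.0500 (exercise)
Node u (S = 63.25): continuation = e^(−0.02)·[0.7116·5.3955 + 0.2884·25.7250] = 11.0365; exercise value = 6.7500 ≤ continuation, so V_u = 11.0365
Node d (S = 38.5): continuation = e^(−0.02)·[0.7116·25.7250 + 0.2884·43.0500] = 30.1139; exercise value = 31.5000 > continuation, so V_d = 31.5000 (exercise)
Node 0 (S = 55): continuation = e^(−0.02)·[0.7116·11.0365 + 0.2884·31.5000] = 16.6036; exercise value = 15.0000 ≤ continuation, so V_0 = 16.6036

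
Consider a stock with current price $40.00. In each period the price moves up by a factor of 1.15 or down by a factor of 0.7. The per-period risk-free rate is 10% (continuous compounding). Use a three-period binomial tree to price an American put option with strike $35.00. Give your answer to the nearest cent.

$0.84

Risk-neutral probability p = (e^0.1 − 0.7)/(1.15 − 0.7) = 0.4052/0.4500 = 0.9004
Terminal stock prices: S_uuu = 60.83, S_uud = 37.03, S_udd = 22.54, S_ddd = 13.72
Terminal payoffs (K − S): max(-25.83, 0) = 0, max(-2.03, 0) = 0, max(12.46, 0) = 12.46, max(21.28, 0) = 21.28
Node uu (S = 52.9): continuation = e^(−0.1)·[0.9004·0.0000 + 0.0996·0.0000] = 0.0000; exercise value = 0.0000 ≤ continuation, so V_uu = 0.0000
Node ud (S = 32.2): continuation = e^(−0.1)·[0.9004·0.0000 + 0.0996·12.4600] = 1.1231; exercise value = 2.8000 > continuation, so V_ud = 2.8000 (exercise)
Node dd (S = 19.6): continuation = e^(−0.1)·[0.9004·12.4600 + 0.0996·21.2800] = 12.0693; exercise value = 15.4000 > continuation, so V_dd = 15.4000 (exercise)
Node u (S = 46): continuation = e^(−0.1)·[0.9004·0.0000 + 0.0996·2.8000] = 0.2524; exercise value = 0.0000 ≤ continuation, so V_u = 0.2524
Node d (S = 28): continuation = e^(−0.1)·[0.9004·2.8000 + 0.0996·15.4000] = 3.6693; exercise value = 7.0000 > continuation, so V_d = 7.0000 (exercise)
Node 0 (S = 40): continuation = e^(−0.1)·[0.9004·0.2524 + 0.0996·7.0000] = 0.8366; exercise value = 0.0000 ≤ continuation, so V_0 = 0.8366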